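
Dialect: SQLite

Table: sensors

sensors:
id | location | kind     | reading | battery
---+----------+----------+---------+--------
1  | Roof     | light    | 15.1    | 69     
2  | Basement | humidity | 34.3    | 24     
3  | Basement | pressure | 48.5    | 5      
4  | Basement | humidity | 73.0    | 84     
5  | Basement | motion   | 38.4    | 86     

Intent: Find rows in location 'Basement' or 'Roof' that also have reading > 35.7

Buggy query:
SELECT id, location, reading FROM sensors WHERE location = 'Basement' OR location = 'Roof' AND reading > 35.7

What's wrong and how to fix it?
Bug: AND binds tighter than OR, so this parses as location = 'Basement' OR (location = 'Roof' AND reading > 35.7)

Fix: Group the OR with parentheses (or use IN), then AND the threshold

Corrected query:
SELECT id, location, reading FROM sensors WHERE (location = 'Basement' OR location = 'Roof') AND reading > 35.7

Result:
id | location | reading
---+----------+--------
3  | Basement | 48.5   
4  | Basement | 73     
5  | Basement | 38.4   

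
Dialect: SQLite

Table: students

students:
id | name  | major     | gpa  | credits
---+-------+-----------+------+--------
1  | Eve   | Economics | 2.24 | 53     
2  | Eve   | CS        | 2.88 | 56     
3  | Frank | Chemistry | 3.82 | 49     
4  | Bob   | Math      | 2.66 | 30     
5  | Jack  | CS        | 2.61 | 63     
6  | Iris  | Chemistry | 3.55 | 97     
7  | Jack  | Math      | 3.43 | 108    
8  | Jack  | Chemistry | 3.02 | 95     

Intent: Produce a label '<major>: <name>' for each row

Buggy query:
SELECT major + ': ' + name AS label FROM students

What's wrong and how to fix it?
Bug: '+' is numeric addition; on text columns SQLite converts them to 0 instead of concatenating

Fix: Replace + with || to concatenate text

Corrected query:
SELECT major || ': ' || name AS label FROM students

Result:
label           
----------------
Economics: Eve  
CS: Eve         
Chemistry: Frank
Math: Bob       
CS: Jack        
Chemistry: Iris 
Math: Jack      
Chemistry: Jack 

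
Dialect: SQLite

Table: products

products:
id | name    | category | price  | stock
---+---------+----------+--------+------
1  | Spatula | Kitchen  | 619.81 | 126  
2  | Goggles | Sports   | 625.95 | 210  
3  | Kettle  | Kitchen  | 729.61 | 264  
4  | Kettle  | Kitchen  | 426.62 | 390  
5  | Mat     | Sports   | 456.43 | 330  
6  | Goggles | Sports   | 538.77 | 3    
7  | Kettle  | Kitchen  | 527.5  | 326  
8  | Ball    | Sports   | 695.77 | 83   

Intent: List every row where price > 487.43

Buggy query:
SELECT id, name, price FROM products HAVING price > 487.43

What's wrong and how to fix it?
Bug: This is a non-aggregate query (no GROUP BY, no aggregates), so in SQLite the HAVING clause is invalid here; a row-level condition belongs in WHERE

Fix: Use WHERE for row-level filtering

Corrected query:
SELECT id, name, price FROM products WHERE price > 487.43

Result:
id | name    | price 
---+---------+-------
1  | Spatula | 619.81
2  | Goggles | 625.95
3  | Kettle  | 729.61
6  | Goggles | 538.77
7  | Kettle  | 527.5 
8  | Ball    | 695.77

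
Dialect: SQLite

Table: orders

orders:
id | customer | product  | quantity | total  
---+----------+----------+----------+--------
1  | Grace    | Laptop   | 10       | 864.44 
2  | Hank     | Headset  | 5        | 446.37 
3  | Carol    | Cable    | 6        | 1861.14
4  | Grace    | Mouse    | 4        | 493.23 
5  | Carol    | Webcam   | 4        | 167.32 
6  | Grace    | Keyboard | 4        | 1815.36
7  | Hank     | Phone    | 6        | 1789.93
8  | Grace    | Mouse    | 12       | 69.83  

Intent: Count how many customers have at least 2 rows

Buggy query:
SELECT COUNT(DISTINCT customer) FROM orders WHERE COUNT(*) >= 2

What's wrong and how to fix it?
Bug: COUNT(*) cannot appear in WHERE; the per-group count doesn't exist yet

Fix: Group first with HAVING COUNT(*) >= 2, then COUNT the resulting groups

Corrected query:
SELECT COUNT(*) FROM (SELECT customer FROM orders GROUP BY customer HAVING COUNT(*) >= 2)

Result:
COUNT(*)
--------
3       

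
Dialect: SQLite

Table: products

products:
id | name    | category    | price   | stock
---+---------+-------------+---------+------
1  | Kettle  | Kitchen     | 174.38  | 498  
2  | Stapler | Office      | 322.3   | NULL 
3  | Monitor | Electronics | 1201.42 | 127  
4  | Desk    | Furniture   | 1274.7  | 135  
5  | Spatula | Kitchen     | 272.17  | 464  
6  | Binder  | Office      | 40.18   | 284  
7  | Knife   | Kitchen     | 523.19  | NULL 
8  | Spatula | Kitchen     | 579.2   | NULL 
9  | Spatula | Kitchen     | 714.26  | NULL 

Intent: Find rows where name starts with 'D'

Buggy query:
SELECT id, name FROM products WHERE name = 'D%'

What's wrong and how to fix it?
Bug: Wildcards only work with LIKE; '=' treats '%' as a literal character

Fix: Use LIKE for wildcard pattern matching

Corrected query:
SELECT id, name FROM products WHERE name LIKE 'D%'

Result:
id | name
---+-----
4  | Desk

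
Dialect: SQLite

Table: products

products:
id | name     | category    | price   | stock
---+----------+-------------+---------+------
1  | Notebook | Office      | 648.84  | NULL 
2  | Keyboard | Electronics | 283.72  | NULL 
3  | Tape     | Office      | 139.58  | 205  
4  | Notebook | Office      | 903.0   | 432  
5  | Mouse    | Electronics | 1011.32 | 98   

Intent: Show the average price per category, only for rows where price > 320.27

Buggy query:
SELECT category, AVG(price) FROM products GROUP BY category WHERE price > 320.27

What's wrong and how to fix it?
Bug: Row-level WHERE must come before GROUP BY in the clause order

Fix: Move the WHERE clause before GROUP BY

Corrected query:
SELECT category, AVG(price) FROM products WHERE price > 320.27 GROUP BY category

Result:
category    | AVG(price)
------------+-----------
Electronics | 1011.32   
Office      | 775.92    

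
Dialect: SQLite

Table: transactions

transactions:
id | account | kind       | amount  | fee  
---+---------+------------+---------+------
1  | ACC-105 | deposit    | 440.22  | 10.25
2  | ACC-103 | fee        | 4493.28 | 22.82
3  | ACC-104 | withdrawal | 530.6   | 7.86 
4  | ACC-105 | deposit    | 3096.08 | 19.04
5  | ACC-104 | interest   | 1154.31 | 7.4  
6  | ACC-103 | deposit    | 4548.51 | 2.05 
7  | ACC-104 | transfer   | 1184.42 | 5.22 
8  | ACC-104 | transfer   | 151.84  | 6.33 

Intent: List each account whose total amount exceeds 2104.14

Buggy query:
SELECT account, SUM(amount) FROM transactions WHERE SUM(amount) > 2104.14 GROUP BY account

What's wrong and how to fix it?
Bug: SUM(amount) is an aggregate, but WHERE filters rows before aggregation

Fix: Move the aggregate condition to a HAVING clause

Corrected query:
SELECT account, SUM(amount) FROM transactions GROUP BY account HAVING SUM(amount) > 2104.14

Result:
account | SUM(amount)
--------+------------
ACC-103 | 9041.79    
ACC-104 | 3021.17    
ACC-105 | 3536.3     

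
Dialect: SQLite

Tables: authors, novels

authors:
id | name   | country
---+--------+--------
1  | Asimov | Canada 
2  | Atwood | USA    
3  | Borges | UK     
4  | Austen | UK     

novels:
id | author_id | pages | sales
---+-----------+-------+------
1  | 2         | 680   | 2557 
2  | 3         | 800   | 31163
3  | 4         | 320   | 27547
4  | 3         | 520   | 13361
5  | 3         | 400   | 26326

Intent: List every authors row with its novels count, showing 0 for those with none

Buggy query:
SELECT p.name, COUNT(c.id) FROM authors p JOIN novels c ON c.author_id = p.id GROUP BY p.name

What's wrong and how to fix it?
Bug: INNER JOIN drops authors rows that have no matching novels rows

Fix: Use LEFT JOIN so parents without children still appear (COUNT(c.id) gives 0)

Corrected query:
SELECT p.name, COUNT(c.id) FROM authors p LEFT JOIN novels c ON c.author_id = p.id GROUP BY p.name

Result:
name   | COUNT(c.id)
-------+------------
Asimov | 0          
Atwood | 1          
Austen | 1          
Borges | 3          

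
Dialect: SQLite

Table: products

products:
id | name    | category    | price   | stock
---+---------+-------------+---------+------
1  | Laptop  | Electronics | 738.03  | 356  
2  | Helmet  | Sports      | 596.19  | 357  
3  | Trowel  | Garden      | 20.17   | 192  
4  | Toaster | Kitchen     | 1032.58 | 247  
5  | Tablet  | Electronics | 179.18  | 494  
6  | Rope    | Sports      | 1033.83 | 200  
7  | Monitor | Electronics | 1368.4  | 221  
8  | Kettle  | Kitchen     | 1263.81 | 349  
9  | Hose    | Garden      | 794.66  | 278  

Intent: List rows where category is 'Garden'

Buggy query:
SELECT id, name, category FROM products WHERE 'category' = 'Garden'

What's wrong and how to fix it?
Bug: Single quotes denote string literals in SQL; the column name is being compared as a constant string

Fix: Reference the column as category without single quotes

Corrected query:
SELECT id, name, category FROM products WHERE category = 'Garden'

Result:
id | name   | category
---+--------+---------
3  | Trowel | Garden  
9  | Hose   | Garden  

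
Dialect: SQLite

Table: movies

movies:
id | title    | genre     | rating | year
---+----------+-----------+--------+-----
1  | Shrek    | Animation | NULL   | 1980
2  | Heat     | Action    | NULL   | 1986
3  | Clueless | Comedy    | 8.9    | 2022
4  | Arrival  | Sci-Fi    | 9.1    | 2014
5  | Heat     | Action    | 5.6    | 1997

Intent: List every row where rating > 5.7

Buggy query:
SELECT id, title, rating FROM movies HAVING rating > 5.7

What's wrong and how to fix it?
Bug: This is a non-aggregate query (no GROUP BY, no aggregates), so in SQLite the HAVING clause is invalid here; a row-level condition belongs in WHERE

Fix: Use WHERE for row-level filtering

Corrected query:
SELECT id, title, rating FROM movies WHERE rating > 5.7

Result:
id | title    | rating
---+----------+-------
3  | Clueless | 8.9   
4  | Arrival  | 9.1   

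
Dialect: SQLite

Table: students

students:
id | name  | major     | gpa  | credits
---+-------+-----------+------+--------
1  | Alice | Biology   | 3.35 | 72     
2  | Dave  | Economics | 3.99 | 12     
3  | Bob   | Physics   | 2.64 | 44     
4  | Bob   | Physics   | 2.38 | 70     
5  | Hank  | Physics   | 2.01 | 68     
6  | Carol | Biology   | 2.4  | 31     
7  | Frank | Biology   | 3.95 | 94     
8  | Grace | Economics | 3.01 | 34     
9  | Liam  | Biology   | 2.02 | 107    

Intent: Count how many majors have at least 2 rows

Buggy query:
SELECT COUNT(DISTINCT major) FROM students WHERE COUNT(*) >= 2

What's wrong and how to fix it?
Bug: COUNT(*) cannot appear in WHERE; the per-group count doesn't exist yet

Fix: Use a subquery that GROUPs and filters with HAVING, then count its rows

Corrected query:
SELECT COUNT(*) FROM (SELECT major FROM students GROUP BY major HAVING COUNT(*) >= 2)

Result:
COUNT(*)
--------
3       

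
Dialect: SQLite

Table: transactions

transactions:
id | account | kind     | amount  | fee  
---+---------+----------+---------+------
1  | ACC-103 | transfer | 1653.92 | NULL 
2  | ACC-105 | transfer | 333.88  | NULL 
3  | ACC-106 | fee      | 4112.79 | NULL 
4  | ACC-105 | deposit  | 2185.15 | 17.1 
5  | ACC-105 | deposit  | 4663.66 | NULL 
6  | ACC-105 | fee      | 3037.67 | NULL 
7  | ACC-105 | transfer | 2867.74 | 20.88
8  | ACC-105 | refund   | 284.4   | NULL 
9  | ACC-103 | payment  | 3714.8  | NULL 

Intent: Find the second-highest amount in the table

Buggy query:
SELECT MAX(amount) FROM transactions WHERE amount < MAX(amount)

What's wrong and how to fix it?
Bug: MAX(amount) on the right of the comparison is an aggregate-in-WHERE error

Fix: Put the inner MAX in a scalar subquery

Corrected query:
SELECT MAX(amount) FROM transactions WHERE amount < (SELECT MAX(amount) FROM transactions)

Result:
MAX(amount)
-----------
4112.79    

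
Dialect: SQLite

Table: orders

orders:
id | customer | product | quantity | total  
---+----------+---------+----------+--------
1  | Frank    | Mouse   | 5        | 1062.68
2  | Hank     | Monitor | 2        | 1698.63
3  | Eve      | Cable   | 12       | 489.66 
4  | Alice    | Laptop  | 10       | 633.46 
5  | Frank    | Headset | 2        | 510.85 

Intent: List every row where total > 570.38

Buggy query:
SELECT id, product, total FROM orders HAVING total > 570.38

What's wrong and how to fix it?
Bug: HAVING filters the output of aggregation, but this query has no GROUP BY and no aggregate functions, so SQLite rejects it (HAVING clause on a non-aggregate query); the condition here is per row

Fix: Replace HAVING with WHERE since the condition applies to individual rows

Corrected query:
SELECT id, product, total FROM orders WHERE total > 570.38

Result:
id | product | total  
---+---------+--------
1  | Mouse   | 1062.68
2  | Monitor | 1698.63
4  | Laptop  | 633.46 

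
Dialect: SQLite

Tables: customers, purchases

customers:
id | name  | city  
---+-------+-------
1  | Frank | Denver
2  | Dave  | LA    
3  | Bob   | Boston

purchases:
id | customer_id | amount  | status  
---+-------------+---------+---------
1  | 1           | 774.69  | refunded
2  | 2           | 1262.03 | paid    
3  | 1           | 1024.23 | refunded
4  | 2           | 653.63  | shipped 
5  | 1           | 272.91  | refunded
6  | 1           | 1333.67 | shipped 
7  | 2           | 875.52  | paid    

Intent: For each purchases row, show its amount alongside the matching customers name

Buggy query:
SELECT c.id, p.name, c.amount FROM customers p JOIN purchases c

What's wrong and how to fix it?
Bug: Missing join condition: each purchases row is matched to all customers rows instead of just its own

Fix: Specify the join condition linking the foreign key to the parent id

Corrected query:
SELECT c.id, p.name, c.amount FROM customers p JOIN purchases c ON c.customer_id = p.id

Result:
id | name  | amount 
---+-------+--------
1  | Frank | 774.69 
2  | Dave  | 1262.03
3  | Frank | 1024.23
4  | Dave  | 653.63 
5  | Frank | 272.91 
6  | Frank | 1333.67
7  | Dave  | 875.52 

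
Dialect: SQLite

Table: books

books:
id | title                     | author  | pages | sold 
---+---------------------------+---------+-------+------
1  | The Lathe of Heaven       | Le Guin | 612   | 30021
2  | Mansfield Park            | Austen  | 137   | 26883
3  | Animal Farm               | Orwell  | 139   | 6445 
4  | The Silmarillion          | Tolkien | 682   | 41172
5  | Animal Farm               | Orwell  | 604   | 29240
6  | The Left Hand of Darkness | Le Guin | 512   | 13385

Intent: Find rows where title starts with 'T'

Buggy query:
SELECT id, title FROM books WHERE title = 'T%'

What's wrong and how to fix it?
Bug: Wildcards only work with LIKE; '=' treats '%' as a literal character

Fix: Use LIKE for wildcard pattern matching

Corrected query:
SELECT id, title FROM books WHERE title LIKE 'T%'

Result:
id | title                    
---+--------------------------
1  | The Lathe of Heaven      
4  | The Silmarillion         
6  | The Left Hand of Darkness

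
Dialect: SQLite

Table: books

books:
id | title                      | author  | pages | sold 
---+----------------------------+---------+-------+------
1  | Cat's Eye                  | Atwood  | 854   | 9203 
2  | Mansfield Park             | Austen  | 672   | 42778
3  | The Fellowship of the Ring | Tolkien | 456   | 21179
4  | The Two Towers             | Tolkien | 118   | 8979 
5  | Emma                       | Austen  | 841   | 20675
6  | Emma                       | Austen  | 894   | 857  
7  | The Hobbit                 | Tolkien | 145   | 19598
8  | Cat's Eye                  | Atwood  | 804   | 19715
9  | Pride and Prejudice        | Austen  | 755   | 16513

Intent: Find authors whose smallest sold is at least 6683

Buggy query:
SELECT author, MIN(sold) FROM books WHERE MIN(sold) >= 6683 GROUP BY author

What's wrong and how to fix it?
Bug: Aggregates like MIN are computed per group after WHERE runs

Fix: Use HAVING for the per-group MIN condition

Corrected query:
SELECT author, MIN(sold) FROM books GROUP BY author HAVING MIN(sold) >= 6683

Result:
author  | MIN(sold)
--------+----------
Atwood  | 9203     
Tolkien | 8979     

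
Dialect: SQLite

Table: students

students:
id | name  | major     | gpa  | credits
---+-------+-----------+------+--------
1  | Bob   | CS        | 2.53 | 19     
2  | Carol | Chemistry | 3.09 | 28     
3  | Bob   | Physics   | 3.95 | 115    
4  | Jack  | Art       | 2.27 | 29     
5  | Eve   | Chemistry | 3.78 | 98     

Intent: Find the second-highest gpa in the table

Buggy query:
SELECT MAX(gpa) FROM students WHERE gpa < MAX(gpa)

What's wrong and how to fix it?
Bug: MAX(gpa) on the right of the comparison is an aggregate-in-WHERE error

Fix: Put the inner MAX in a scalar subquery

Corrected query:
SELECT MAX(gpa) FROM students WHERE gpa < (SELECT MAX(gpa) FROM students)

Result:
MAX(gpa)
--------
3.78    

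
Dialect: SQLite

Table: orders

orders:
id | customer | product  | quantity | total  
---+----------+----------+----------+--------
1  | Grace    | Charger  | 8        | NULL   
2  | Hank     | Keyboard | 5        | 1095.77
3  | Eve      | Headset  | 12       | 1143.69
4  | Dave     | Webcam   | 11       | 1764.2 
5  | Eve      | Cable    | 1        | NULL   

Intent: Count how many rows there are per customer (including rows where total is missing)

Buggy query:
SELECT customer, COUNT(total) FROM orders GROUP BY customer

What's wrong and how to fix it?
Bug: COUNT(column) counts non-NULL values only; rows with NULL total aren't counted

Fix: Replace COUNT(total) with COUNT(*)

Corrected query:
SELECT customer, COUNT(*) FROM orders GROUP BY customer

Result:
customer | COUNT(*)
---------+---------
Dave     | 1       
Eve      | 2       
Grace    | 1       
Hank     | 1       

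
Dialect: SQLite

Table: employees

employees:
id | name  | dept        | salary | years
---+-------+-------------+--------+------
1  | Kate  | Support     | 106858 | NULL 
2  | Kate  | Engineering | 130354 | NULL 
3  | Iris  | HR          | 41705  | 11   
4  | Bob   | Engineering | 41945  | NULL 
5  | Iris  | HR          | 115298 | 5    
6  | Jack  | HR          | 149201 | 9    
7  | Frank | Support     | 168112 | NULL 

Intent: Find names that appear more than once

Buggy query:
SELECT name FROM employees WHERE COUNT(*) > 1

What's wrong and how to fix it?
Bug: WHERE can't reference COUNT(*); aggregates are computed after WHERE

Fix: Group first, then use HAVING for the count condition

Corrected query:
SELECT name FROM employees GROUP BY name HAVING COUNT(*) > 1

Result:
name
----
Iris
Kate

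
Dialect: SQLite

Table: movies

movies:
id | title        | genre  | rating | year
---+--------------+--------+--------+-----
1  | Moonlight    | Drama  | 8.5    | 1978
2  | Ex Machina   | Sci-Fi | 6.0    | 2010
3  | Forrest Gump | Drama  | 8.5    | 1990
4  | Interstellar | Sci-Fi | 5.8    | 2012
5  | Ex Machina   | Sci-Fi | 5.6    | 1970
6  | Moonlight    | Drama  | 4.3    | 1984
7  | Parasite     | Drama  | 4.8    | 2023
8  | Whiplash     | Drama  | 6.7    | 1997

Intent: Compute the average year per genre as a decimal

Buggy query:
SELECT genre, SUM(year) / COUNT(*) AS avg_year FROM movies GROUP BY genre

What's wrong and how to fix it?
Bug: SUM(year) and COUNT(*) are both integers; the division truncates the fractional part

Fix: Multiply by 1.0 (or CAST to REAL) to force floating-point division

Corrected query:
SELECT genre, SUM(year) * 1.0 / COUNT(*) AS avg_year FROM movies GROUP BY genre

Result:
genre  | avg_year   
-------+------------
Drama  | 1994.4     
Sci-Fi | 1997.333333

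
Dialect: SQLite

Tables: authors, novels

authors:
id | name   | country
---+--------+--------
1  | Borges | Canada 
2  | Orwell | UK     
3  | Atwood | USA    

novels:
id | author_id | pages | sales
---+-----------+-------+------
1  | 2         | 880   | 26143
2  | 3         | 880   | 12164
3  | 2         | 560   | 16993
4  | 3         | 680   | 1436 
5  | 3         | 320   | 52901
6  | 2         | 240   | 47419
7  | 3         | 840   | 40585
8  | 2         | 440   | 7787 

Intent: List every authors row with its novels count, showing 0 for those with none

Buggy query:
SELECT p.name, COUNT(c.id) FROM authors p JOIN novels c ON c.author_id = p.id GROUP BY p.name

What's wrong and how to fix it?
Bug: INNER JOIN drops authors rows that have no matching novels rows

Fix: Switch to LEFT JOIN to retain unmatched parent rows

Corrected query:
SELECT p.name, COUNT(c.id) FROM authors p LEFT JOIN novels c ON c.author_id = p.id GROUP BY p.name

Result:
name   | COUNT(c.id)
-------+------------
Atwood | 4          
Borges | 0          
Orwell | 4          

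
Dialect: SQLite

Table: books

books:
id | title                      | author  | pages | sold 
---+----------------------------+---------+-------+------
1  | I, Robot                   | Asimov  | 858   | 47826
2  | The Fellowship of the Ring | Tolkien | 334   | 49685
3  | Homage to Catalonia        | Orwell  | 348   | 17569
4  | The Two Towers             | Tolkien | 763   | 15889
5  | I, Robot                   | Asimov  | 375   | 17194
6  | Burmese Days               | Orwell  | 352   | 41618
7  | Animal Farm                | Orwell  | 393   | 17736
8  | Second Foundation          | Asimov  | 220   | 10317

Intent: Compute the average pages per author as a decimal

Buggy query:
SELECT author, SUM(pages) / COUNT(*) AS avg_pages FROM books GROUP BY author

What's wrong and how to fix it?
Bug: SUM(pages) and COUNT(*) are both integers; the division truncates the fractional part

Fix: Multiply by 1.0 (or CAST to REAL) to force floating-point division

Corrected query:
SELECT author, SUM(pages) * 1.0 / COUNT(*) AS avg_pages FROM books GROUP BY author

Result:
author  | avg_pages 
--------+-----------
Asimov  | 484.333333
Orwell  | 364.333333
Tolkien | 548.5     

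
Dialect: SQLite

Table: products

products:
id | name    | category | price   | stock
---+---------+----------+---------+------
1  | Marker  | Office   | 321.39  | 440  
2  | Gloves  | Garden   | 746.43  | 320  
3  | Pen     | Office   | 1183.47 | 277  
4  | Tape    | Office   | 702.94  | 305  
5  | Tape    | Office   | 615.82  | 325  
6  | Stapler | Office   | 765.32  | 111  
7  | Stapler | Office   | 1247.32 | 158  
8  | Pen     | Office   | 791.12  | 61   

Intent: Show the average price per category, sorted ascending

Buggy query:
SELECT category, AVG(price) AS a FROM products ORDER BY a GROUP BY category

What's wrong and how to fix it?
Bug: GROUP BY must precede ORDER BY

Fix: Move ORDER BY to the end, after GROUP BY

Corrected query:
SELECT category, AVG(price) AS a FROM products GROUP BY category ORDER BY a

Result:
category | a         
---------+-----------
Garden   | 746.43    
Office   | 803.911429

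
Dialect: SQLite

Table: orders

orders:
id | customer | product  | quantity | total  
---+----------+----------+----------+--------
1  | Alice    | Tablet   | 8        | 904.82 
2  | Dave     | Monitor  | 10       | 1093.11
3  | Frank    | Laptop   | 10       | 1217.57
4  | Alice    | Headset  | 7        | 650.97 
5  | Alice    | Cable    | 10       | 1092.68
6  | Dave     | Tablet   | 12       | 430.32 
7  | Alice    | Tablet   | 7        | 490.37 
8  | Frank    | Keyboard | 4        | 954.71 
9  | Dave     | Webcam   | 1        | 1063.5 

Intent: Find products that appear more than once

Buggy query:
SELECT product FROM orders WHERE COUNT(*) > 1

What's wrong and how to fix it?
Bug: COUNT(*) is an aggregate and cannot be used in WHERE

Fix: GROUP BY product, then filter groups with HAVING COUNT(*) > 1

Corrected query:
SELECT product FROM orders GROUP BY product HAVING COUNT(*) > 1

Result:
product
-------
Tablet 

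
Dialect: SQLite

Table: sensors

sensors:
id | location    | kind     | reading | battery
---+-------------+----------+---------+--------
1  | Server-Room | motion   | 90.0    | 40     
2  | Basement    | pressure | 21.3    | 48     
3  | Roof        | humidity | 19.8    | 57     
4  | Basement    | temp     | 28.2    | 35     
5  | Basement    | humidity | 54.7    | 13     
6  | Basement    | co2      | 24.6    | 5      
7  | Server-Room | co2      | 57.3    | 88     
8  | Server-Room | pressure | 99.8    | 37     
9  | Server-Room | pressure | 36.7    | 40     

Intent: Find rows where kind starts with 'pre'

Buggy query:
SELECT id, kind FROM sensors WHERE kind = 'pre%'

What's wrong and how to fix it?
Bug: Wildcards only work with LIKE; '=' treats '%' as a literal character

Fix: Use LIKE for wildcard pattern matching

Corrected query:
SELECT id, kind FROM sensors WHERE kind LIKE 'pre%'

Result:
id | kind    
---+---------
2  | pressure
8  | pressure
9  | pressure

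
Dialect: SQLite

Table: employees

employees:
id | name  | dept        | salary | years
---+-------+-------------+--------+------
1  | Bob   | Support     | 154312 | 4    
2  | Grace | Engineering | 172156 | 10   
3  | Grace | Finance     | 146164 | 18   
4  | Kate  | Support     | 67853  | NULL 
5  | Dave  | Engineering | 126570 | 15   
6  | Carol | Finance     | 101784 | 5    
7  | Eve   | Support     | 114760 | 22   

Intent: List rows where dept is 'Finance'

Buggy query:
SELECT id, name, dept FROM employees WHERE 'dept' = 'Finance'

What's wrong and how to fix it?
Bug: Single quotes denote string literals in SQL; the column name is being compared as a constant string

Fix: Reference the column as dept without single quotes

Corrected query:
SELECT id, name, dept FROM employees WHERE dept = 'Finance'

Result:
id | name  | dept   
---+-------+--------
3  | Grace | Finance
6  | Carol | Finance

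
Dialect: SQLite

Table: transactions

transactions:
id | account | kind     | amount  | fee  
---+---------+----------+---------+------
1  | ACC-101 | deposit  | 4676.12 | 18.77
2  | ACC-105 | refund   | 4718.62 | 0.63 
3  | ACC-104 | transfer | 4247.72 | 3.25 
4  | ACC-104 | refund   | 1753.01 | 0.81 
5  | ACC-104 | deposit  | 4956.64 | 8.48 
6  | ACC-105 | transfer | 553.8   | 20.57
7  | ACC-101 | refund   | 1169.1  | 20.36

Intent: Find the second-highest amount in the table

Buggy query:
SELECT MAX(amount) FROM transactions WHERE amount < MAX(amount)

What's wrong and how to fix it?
Bug: The inner MAX is an aggregate inside WHERE, which is not allowed

Fix: Put the inner MAX in a scalar subquery

Corrected query:
SELECT MAX(amount) FROM transactions WHERE amount < (SELECT MAX(amount) FROM transactions)

Result:
MAX(amount)
-----------
4718.62    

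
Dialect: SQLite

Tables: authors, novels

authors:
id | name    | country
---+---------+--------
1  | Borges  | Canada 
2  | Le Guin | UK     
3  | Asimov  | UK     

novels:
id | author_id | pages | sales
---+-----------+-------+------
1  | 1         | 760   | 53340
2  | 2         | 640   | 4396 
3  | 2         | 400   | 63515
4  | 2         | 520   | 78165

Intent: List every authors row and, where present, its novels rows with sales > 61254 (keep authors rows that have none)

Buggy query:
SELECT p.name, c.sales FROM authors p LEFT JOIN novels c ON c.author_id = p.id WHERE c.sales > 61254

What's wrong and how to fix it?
Bug: A WHERE condition on the right-hand table after LEFT JOIN drops unmatched parents

Fix: Put 'c.sales > 61254' in the JOIN's ON clause instead of WHERE

Corrected query:
SELECT p.name, c.sales FROM authors p LEFT JOIN novels c ON c.author_id = p.id AND c.sales > 61254

Result:
name    | sales
--------+------
Borges  | NULL 
Le Guin | 63515
Le Guin | 78165
Asimov  | NULL 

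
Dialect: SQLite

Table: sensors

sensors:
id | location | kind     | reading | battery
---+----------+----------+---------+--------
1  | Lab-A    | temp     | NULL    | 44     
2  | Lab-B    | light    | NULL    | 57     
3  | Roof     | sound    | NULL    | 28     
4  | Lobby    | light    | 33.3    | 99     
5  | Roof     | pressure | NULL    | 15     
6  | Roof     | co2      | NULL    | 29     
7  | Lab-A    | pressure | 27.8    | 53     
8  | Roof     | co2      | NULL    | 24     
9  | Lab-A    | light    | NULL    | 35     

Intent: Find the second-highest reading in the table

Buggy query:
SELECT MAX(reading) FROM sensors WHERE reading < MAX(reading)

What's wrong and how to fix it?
Bug: MAX(reading) on the right of the comparison is an aggregate-in-WHERE error

Fix: Compute the overall MAX in a subquery, then take MAX of rows below it

Corrected query:
SELECT MAX(reading) FROM sensors WHERE reading < (SELECT MAX(reading) FROM sensors)

Result:
MAX(reading)
------------
27.8        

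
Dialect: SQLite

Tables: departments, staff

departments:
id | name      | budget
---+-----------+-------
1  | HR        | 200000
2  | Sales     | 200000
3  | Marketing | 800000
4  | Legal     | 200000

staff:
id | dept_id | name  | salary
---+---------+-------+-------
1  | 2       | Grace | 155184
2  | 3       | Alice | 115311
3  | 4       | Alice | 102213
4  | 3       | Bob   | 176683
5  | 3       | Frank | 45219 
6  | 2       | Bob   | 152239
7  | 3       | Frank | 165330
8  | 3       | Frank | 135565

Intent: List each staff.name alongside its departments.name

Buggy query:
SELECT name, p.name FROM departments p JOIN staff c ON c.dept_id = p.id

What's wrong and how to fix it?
Bug: Both tables have a 'name' column; the unqualified reference is ambiguous

Fix: Qualify the column with its table alias (c.name)

Corrected query:
SELECT c.name, p.name FROM departments p JOIN staff c ON c.dept_id = p.id

Result:
name  | name     
------+----------
Grace | Sales    
Alice | Marketing
Alice | Legal    
Bob   | Marketing
Frank | Marketing
Bob   | Sales    
Frank | Marketing
Frank | Marketing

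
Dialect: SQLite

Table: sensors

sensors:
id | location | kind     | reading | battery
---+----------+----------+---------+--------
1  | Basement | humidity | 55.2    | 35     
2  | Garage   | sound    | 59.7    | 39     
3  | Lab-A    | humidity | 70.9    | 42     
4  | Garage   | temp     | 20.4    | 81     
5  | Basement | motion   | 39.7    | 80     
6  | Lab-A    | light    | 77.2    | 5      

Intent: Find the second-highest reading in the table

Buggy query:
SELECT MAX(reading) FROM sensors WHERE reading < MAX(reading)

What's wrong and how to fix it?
Bug: MAX(reading) on the right of the comparison is an aggregate-in-WHERE error

Fix: Put the inner MAX in a scalar subquery

Corrected query:
SELECT MAX(reading) FROM sensors WHERE reading < (SELECT MAX(reading) FROM sensors)

Result:
MAX(reading)
------------
70.9        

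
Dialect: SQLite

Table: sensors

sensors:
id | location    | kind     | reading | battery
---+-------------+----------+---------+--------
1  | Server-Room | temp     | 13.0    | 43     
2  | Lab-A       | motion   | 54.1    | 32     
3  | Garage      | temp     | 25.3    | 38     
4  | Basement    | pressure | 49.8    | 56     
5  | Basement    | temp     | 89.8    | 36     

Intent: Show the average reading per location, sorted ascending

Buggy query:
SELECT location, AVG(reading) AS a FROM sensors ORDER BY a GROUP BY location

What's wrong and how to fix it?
Bug: GROUP BY must precede ORDER BY

Fix: Reorder: SELECT … FROM … GROUP BY … ORDER BY …

Corrected query:
SELECT location, AVG(reading) AS a FROM sensors GROUP BY location ORDER BY a

Result:
location    | a   
------------+-----
Server-Room | 13  
Garage      | 25.3
Lab-A       | 54.1
Basement    | 69.8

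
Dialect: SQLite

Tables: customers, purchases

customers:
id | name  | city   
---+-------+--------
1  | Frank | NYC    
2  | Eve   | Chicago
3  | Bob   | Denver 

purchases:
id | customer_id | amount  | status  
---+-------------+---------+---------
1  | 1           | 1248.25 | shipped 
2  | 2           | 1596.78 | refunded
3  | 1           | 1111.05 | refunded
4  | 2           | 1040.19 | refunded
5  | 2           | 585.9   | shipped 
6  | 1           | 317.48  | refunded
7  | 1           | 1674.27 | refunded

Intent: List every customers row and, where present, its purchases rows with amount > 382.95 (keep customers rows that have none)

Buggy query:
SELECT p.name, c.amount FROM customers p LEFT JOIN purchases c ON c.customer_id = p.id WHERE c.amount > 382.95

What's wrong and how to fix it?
Bug: A WHERE condition on the right-hand table after LEFT JOIN drops unmatched parents

Fix: Put 'c.amount > 382.95' in the JOIN's ON clause instead of WHERE

Corrected query:
SELECT p.name, c.amount FROM customers p LEFT JOIN purchases c ON c.customer_id = p.id AND c.amount > 382.95

Result:
name  | amount 
------+--------
Frank | 1111.05
Frank | 1248.25
Frank | 1674.27
Eve   | 585.9  
Eve   | 1040.19
Eve   | 1596.78
Bob   | NULL   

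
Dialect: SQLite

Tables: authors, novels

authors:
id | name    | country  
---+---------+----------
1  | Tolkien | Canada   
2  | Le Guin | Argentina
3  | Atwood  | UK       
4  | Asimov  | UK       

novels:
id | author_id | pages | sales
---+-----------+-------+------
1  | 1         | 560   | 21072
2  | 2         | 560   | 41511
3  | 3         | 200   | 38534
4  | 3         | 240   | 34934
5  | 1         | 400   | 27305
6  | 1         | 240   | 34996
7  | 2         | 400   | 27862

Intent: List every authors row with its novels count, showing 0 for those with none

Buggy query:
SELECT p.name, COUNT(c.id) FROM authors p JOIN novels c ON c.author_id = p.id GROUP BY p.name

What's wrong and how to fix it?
Bug: INNER JOIN drops authors rows that have no matching novels rows

Fix: Use LEFT JOIN so parents without children still appear (COUNT(c.id) gives 0)

Corrected query:
SELECT p.name, COUNT(c.id) FROM authors p LEFT JOIN novels c ON c.author_id = p.id GROUP BY p.name

Result:
name    | COUNT(c.id)
--------+------------
Asimov  | 0          
Atwood  | 2          
Le Guin | 2          
Tolkien | 3          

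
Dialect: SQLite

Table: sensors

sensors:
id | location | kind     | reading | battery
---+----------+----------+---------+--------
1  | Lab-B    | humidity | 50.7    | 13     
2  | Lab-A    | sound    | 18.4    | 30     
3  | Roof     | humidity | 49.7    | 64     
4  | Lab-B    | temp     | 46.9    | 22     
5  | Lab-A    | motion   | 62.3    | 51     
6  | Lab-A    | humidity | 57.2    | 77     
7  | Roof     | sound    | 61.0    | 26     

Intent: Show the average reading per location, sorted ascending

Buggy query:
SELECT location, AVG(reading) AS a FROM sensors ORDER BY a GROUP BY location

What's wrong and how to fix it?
Bug: GROUP BY must precede ORDER BY

Fix: Move ORDER BY to the end, after GROUP BY

Corrected query:
SELECT location, AVG(reading) AS a FROM sensors GROUP BY location ORDER BY a

Result:
location | a        
---------+----------
Lab-A    | 45.966667
Lab-B    | 48.8     
Roof     | 55.35    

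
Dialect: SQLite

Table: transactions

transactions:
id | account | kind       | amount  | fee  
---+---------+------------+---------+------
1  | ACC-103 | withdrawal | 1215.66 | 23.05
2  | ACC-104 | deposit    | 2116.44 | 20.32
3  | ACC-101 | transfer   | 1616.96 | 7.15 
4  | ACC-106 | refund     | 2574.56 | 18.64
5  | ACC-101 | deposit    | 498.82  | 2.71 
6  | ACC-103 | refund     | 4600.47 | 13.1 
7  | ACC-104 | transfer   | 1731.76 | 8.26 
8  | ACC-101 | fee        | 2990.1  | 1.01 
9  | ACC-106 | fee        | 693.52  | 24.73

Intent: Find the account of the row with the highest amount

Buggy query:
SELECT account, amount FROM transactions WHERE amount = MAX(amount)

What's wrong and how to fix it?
Bug: MAX(amount) is an aggregate and cannot be used directly in WHERE

Fix: Use a subquery: WHERE amount = (SELECT MAX(amount) FROM transactions)

Corrected query:
SELECT account, amount FROM transactions WHERE amount = (SELECT MAX(amount) FROM transactions)

Result:
account | amount 
--------+--------
ACC-103 | 4600.47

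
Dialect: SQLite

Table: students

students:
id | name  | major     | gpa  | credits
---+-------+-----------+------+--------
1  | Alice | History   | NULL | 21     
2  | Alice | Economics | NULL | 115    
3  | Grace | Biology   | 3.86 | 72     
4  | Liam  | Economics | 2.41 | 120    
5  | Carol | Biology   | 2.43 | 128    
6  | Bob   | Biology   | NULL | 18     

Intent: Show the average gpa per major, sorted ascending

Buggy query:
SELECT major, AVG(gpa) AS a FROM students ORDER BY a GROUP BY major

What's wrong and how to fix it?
Bug: ORDER BY appears before GROUP BY; SQL clause order requires GROUP BY first

Fix: Move ORDER BY to the end, after GROUP BY

Corrected query:
SELECT major, AVG(gpa) AS a FROM students GROUP BY major ORDER BY a

Result:
major     | a    
----------+------
History   | NULL 
Economics | 2.41 
Biology   | 3.145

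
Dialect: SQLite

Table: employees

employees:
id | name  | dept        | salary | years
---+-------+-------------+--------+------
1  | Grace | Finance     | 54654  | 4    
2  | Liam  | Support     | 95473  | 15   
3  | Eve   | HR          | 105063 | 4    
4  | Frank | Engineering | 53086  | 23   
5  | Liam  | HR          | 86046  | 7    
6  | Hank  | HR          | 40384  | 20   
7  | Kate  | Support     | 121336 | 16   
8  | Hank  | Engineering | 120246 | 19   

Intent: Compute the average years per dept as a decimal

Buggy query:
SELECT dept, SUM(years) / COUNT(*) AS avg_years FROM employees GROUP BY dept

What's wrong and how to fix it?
Bug: Both operands are integers, so '/' performs integer division and truncates

Fix: Multiply by 1.0 (or CAST to REAL) to force floating-point division

Corrected query:
SELECT dept, SUM(years) * 1.0 / COUNT(*) AS avg_years FROM employees GROUP BY dept

Result:
dept        | avg_years
------------+----------
Engineering | 21       
Finance     | 4        
HR          | 10.333333
Support     | 15.5     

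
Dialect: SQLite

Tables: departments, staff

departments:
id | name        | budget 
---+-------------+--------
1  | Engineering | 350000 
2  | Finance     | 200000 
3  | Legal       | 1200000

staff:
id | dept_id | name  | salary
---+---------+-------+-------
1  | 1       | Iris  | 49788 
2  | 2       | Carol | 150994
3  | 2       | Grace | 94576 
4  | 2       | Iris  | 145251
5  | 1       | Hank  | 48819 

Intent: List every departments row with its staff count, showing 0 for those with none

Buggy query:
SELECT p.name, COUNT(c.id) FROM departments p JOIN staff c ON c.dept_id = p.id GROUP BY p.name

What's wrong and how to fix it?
Bug: INNER JOIN drops departments rows that have no matching staff rows

Fix: Use LEFT JOIN so parents without children still appear (COUNT(c.id) gives 0)

Corrected query:
SELECT p.name, COUNT(c.id) FROM departments p LEFT JOIN staff c ON c.dept_id = p.id GROUP BY p.name

Result:
name        | COUNT(c.id)
------------+------------
Engineering | 2          
Finance     | 3          
Legal       | 0          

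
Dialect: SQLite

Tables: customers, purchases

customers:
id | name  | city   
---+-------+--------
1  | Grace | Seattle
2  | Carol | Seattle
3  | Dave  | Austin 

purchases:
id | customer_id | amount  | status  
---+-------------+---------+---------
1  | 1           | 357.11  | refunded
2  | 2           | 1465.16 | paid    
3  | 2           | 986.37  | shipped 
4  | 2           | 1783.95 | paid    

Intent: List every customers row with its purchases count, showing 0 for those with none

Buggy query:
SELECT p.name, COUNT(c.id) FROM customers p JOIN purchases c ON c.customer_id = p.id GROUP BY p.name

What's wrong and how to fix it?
Bug: INNER JOIN drops customers rows that have no matching purchases rows

Fix: Switch to LEFT JOIN to retain unmatched parent rows

Corrected query:
SELECT p.name, COUNT(c.id) FROM customers p LEFT JOIN purchases c ON c.customer_id = p.id GROUP BY p.name

Result:
name  | COUNT(c.id)
------+------------
Carol | 3          
Dave  | 0          
Grace | 1          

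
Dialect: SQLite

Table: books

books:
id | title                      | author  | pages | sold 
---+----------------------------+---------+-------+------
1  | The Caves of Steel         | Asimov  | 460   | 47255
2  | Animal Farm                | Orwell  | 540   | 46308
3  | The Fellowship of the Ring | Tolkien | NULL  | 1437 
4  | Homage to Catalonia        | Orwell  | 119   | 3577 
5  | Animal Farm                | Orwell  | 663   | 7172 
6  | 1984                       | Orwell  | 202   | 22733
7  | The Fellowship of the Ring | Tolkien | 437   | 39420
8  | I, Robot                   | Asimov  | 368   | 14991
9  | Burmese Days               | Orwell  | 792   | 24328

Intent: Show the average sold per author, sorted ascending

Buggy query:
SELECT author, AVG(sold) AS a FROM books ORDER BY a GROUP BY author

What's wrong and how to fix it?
Bug: ORDER BY appears before GROUP BY; SQL clause order requires GROUP BY first

Fix: Move ORDER BY to the end, after GROUP BY

Corrected query:
SELECT author, AVG(sold) AS a FROM books GROUP BY author ORDER BY a

Result:
author  | a      
--------+--------
Tolkien | 20428.5
Orwell  | 20823.6
Asimov  | 31123  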